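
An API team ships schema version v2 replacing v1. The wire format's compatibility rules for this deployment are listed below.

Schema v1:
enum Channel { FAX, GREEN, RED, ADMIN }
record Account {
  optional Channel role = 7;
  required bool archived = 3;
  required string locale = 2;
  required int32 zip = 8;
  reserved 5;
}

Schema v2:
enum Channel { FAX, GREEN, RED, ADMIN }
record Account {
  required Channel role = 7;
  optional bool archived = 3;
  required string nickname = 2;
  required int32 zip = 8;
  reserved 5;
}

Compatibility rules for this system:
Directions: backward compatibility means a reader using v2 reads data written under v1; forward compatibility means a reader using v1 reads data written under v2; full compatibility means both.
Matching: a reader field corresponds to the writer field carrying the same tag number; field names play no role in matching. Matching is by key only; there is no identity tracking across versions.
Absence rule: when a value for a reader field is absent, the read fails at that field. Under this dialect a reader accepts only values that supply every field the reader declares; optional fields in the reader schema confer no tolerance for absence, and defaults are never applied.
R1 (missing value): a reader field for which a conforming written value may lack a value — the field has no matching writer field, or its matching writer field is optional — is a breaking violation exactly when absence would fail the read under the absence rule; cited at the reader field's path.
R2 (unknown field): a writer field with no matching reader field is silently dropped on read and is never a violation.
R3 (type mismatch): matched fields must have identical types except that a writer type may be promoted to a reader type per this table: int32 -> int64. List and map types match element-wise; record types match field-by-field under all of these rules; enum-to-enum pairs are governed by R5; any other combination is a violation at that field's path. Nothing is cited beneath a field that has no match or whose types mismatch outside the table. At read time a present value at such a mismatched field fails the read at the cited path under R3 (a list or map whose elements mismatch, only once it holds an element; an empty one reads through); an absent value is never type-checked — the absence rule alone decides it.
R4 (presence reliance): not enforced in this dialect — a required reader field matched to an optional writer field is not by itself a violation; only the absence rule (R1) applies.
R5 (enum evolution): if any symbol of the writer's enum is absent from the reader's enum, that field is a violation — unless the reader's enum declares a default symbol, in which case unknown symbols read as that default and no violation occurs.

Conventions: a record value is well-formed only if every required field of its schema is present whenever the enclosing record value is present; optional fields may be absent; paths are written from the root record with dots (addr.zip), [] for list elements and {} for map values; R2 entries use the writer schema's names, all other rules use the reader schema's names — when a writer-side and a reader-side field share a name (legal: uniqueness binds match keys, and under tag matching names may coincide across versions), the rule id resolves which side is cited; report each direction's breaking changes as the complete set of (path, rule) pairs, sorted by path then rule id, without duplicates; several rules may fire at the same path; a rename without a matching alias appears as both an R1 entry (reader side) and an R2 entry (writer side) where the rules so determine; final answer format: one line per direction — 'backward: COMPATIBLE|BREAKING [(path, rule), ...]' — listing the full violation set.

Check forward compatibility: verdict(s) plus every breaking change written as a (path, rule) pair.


forward: BREAKING [(archived, R1)]

arrows below run writer -> reader for Account
forward for Account (reader v1, writer v2):
  writer required, Channel -> Channel: reader role maps from writer role
  writer optional, bool -> bool: reader archived maps from writer archived
  writer required, string -> string: reader locale maps from writer nickname
  writer required, int32 -> int32: reader zip maps from writer zip
  R1 fires at archived
  => forward verdict for Account: BREAKING, 1 violation(s)
the other Account changes do not affect what is asked:
  renamed field locale to nickname in record Account -> fires no rule on Account, leaving the asked answer as it is


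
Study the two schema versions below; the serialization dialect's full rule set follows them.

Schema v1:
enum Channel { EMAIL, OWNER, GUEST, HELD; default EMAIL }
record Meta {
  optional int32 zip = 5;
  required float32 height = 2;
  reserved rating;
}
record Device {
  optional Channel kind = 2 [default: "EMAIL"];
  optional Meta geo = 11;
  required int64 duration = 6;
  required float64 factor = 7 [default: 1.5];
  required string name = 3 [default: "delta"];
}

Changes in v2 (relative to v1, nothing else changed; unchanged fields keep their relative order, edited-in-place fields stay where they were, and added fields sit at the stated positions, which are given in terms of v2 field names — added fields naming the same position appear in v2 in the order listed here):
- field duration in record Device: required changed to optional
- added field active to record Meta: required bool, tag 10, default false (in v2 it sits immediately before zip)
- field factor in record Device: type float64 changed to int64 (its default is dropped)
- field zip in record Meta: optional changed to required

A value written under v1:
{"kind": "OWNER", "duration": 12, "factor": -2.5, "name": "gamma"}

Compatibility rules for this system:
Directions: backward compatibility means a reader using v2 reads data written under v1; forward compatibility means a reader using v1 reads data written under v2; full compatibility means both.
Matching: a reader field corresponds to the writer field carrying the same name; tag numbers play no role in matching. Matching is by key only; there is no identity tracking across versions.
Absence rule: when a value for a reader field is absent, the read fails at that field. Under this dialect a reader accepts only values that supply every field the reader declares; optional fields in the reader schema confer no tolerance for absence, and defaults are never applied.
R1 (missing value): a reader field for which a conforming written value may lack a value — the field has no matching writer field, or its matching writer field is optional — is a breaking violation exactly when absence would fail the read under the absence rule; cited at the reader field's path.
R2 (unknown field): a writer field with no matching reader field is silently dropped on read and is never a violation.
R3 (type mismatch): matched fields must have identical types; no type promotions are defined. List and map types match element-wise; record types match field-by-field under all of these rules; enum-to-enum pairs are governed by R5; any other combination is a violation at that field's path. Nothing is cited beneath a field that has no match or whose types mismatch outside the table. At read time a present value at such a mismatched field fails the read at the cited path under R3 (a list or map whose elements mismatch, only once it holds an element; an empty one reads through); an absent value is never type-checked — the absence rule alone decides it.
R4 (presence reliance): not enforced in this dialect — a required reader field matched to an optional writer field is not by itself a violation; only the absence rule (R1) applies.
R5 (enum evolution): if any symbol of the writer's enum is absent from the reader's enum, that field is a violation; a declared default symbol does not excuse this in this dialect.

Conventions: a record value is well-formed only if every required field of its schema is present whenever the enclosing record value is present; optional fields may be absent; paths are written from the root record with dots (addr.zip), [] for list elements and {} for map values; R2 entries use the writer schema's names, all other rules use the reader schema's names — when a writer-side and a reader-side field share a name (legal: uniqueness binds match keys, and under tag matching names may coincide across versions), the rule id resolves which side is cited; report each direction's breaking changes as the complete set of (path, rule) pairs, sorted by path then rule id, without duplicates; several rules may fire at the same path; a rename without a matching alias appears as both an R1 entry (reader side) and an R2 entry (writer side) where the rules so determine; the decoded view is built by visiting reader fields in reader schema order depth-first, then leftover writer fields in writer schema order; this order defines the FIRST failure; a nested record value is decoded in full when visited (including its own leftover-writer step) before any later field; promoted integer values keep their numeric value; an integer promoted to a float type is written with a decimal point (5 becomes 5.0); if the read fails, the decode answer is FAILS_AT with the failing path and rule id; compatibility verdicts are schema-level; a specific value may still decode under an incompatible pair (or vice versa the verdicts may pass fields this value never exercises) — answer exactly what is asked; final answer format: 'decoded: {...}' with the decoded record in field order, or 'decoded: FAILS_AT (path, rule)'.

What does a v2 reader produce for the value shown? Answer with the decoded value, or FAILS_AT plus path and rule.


arrows below run writer -> reader for Device
decode (reader v2):
  kind := "OWNER"
  read fails at geo under R1 (no fill)
  => FAILS_AT (geo, R1)
the rest of the Device diff is inert for this question:
  field duration in record Device: required changed to optional -> affects the rule determinations only; this particular Device value decodes identically
  added field active to record Meta: required bool, tag 10, default false (in v2 it sits immediately before zip) -> affects the rule determinations only; this particular Device value decodes identically
  field factor in record Device: type float64 changed to int64 (its default is dropped) -> affects the rule determinations only; this particular Device value decodes identically
  field zip in record Meta: optional changed to required -> affects the rule determinations only; this particular Device value decodes identically

decoded: FAILS_AT (geo, R1)


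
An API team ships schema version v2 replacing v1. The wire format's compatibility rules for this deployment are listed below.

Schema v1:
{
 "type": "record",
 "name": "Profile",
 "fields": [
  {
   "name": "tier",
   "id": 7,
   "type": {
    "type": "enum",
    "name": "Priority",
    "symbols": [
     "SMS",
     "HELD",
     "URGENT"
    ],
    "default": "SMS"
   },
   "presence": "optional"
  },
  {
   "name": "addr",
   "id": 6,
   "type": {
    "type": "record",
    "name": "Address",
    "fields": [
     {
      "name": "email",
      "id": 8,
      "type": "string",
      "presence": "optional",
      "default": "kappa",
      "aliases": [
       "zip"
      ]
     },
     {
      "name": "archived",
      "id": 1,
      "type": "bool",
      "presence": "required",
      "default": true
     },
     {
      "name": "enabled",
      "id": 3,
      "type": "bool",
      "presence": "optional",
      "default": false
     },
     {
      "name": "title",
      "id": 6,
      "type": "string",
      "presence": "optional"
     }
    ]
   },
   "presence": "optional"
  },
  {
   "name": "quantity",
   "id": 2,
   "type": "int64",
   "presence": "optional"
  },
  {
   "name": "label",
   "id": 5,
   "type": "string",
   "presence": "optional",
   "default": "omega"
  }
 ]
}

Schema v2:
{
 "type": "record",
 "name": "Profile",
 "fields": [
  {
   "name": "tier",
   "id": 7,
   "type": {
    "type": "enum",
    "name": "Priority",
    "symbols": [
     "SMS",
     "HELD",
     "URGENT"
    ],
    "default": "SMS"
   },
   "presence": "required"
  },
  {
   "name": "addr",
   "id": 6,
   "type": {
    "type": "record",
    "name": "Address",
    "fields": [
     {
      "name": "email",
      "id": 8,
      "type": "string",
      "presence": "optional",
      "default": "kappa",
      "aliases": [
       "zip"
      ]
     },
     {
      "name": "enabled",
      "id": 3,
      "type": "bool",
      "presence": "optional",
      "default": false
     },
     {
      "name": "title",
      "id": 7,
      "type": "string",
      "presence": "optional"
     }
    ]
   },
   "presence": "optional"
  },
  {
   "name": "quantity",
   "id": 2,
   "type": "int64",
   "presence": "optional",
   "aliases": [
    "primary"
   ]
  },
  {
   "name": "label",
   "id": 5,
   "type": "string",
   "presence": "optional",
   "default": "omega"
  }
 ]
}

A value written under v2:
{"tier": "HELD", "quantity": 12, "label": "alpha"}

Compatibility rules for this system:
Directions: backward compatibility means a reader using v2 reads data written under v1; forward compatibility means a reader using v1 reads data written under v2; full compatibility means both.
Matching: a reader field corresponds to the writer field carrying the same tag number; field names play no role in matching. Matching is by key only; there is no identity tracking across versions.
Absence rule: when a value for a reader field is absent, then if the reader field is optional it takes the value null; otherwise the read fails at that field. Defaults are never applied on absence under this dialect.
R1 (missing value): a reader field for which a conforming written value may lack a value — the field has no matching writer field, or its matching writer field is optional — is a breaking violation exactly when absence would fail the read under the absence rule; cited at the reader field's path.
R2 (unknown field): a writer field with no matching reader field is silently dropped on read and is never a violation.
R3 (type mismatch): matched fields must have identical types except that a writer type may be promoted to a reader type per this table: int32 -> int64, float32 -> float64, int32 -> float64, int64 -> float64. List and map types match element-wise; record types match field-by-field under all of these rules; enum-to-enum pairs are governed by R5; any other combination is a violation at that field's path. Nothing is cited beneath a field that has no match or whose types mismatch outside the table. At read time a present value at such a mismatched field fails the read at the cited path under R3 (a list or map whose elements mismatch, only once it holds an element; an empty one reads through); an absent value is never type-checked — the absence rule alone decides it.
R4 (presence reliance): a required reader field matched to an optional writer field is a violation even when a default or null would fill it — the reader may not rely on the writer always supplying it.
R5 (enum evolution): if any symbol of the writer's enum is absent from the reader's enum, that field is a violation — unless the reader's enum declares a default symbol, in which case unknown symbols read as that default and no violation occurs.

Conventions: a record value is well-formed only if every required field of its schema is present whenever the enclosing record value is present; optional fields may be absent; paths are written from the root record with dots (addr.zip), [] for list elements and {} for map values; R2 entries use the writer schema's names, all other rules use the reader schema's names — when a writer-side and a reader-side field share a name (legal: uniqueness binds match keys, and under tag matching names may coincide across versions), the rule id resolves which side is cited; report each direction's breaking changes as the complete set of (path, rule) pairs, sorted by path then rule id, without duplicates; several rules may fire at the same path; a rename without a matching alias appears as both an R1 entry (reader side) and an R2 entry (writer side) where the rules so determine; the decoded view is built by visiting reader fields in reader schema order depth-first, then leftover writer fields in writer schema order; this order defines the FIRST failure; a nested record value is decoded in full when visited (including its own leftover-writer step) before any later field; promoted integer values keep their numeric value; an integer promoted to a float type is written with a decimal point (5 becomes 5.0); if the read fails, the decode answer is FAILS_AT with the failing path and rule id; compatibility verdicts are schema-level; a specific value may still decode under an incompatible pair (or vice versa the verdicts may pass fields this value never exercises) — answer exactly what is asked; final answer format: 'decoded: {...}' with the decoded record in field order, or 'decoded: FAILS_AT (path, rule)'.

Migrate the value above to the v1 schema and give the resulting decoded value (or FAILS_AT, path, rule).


in Profile below, arrows point writer -> reader
decoding the Profile value with the v1 reader:
  tier := "HELD"
  addr := null (absent, optional -> null)
  quantity := 12
  label := "alpha"
  => decoded: {"tier": "HELD", "addr": null, "quantity": 12, "label": "alpha"}
remaining Profile differences; none change what is asked:
  field title in record Address: tag 6 changed to 7 -> triggers nothing under the printed rules; the Profile answer is the same either way
  removed field archived from record Address -> shifts the Profile verdicts, not this decode
  field tier in record Profile: optional changed to required -> shifts the Profile verdicts, not this decode

decoded: {"tier": "HELD", "addr": null, "quantity": 12, "label": "alpha"}


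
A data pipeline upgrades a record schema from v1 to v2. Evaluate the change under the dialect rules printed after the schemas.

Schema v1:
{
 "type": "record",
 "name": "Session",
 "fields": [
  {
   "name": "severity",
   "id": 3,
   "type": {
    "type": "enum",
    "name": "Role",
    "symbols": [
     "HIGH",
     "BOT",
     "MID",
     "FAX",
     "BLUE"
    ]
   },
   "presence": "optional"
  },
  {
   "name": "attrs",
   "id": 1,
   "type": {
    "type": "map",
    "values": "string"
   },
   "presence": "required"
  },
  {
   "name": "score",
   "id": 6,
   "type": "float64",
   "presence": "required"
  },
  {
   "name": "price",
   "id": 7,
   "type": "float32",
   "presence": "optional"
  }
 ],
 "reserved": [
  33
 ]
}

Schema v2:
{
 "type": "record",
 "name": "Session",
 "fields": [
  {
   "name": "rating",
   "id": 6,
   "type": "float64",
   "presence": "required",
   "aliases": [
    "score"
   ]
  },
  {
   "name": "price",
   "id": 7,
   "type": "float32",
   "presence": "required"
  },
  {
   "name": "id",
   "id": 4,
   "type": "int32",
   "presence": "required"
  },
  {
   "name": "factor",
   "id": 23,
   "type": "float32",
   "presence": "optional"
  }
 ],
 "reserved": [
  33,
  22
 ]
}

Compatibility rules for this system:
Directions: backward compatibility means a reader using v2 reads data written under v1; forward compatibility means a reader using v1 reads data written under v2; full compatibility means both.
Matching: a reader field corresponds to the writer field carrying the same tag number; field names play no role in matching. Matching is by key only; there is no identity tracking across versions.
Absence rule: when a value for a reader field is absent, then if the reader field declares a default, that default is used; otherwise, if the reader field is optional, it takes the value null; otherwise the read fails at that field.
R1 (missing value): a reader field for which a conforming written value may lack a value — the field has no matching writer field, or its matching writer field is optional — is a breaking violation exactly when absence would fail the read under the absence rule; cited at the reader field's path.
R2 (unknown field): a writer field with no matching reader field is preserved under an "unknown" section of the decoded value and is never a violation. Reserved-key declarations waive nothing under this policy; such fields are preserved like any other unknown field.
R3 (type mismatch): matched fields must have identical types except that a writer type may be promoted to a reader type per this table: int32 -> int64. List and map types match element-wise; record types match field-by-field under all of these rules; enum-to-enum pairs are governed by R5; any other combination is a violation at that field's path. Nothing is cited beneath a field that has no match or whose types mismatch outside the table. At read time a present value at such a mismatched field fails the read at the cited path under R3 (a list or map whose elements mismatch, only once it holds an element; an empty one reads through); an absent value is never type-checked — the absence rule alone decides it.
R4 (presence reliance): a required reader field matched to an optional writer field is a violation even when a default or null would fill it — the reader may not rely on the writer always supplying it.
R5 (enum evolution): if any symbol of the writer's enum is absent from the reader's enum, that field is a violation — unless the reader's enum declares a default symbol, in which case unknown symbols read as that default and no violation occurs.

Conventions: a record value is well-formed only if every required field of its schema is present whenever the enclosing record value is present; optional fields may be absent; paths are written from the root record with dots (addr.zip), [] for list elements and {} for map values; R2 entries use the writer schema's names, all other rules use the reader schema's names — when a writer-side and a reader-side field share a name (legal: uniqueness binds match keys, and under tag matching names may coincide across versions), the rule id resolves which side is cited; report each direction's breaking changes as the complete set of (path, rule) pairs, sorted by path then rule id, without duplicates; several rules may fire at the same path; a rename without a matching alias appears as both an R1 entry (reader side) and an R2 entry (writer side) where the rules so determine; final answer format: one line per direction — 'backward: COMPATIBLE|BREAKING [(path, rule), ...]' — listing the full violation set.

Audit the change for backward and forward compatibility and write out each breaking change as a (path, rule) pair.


each type pair in Session: writer, then reader
backward pass over Session, reader schema v2, writer schema v1:
  float64 -> float64, writer required: rating aligns to score
  float32 -> float32, writer optional: price aligns to price
  id: no writer match
  factor: no writer match
  severity (writer side), unknown to reader
  attrs (writer side), unknown to reader
  rule R1 violated at id
  rule R1 violated at price
  rule R4 violated at price
  => 3 violation(s): backward is BREAKING for Session
forward pass over Session, reader schema v1, writer schema v2:
  severity: no writer match
  attrs: no writer match
  float64 -> float64, writer required: score aligns to rating
  float32 -> float32, writer required: price aligns to price
  id (writer side), unknown to reader
  factor (writer side), unknown to reader
  rule R1 violated at attrs
  => 1 violation(s): forward is BREAKING for Session

backward: BREAKING [(id, R1), (price, R1), (price, R4)]; forward: BREAKING [(attrs, R1)]


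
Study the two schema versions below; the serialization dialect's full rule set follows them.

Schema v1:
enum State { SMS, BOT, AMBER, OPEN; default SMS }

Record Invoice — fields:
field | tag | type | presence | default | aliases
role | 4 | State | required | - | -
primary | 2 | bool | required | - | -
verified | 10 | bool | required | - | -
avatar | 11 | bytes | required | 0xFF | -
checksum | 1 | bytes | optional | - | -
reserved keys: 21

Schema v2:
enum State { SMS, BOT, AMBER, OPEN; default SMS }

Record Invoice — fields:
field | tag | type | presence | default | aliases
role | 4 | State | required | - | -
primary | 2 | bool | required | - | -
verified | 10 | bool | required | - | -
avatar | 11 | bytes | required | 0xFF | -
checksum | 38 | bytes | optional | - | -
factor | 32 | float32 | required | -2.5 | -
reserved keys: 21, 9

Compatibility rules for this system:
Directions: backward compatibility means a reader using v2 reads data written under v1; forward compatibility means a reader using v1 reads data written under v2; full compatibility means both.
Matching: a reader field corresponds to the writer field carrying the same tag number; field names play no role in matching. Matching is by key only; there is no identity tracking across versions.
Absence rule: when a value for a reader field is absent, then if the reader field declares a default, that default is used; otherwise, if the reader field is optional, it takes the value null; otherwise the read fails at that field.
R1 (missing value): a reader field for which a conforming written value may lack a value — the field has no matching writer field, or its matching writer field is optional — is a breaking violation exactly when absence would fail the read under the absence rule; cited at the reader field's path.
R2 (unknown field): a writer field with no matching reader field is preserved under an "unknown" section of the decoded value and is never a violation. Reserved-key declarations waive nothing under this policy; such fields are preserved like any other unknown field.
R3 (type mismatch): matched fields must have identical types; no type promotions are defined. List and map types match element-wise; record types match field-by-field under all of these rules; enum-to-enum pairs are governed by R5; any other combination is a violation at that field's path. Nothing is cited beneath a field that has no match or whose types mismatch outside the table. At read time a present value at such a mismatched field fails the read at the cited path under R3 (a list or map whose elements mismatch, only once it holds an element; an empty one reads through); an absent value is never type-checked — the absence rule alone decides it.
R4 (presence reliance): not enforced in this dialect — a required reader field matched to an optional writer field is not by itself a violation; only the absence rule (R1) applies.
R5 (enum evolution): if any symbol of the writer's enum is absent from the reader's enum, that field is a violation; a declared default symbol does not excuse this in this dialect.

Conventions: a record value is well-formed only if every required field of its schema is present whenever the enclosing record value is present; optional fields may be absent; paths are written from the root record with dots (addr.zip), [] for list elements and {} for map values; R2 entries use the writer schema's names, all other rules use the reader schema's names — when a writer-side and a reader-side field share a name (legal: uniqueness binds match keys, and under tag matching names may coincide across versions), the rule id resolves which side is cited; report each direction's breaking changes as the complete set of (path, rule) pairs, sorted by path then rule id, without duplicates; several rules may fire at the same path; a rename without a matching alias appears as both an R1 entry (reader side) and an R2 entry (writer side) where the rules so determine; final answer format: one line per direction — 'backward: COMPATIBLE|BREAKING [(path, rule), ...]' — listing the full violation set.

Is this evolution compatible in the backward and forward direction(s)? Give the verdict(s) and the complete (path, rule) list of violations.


backward: COMPATIBLE []; forward: COMPATIBLE []

the writer's type comes first in each Invoice pair
checking backward for Invoice: reader v2 against writer v1:
  State -> State, writer required: role aligns to role
  bool -> bool, writer required: primary aligns to primary
  bool -> bool, writer required: verified aligns to verified
  bytes -> bytes, writer required: avatar aligns to avatar
  checksum: no writer-side match
  factor: no writer-side match
  checksum (writer side), unknown to reader
  => backward verdict for Invoice: COMPATIBLE, no violations
checking forward for Invoice: reader v1 against writer v2:
  State -> State, writer required: role aligns to role
  bool -> bool, writer required: primary aligns to primary
  bool -> bool, writer required: verified aligns to verified
  bytes -> bytes, writer required: avatar aligns to avatar
  checksum: no writer-side match
  checksum (writer side), unknown to reader
  factor (writer side), unknown to reader
  => forward verdict for Invoice: COMPATIBLE, no violations


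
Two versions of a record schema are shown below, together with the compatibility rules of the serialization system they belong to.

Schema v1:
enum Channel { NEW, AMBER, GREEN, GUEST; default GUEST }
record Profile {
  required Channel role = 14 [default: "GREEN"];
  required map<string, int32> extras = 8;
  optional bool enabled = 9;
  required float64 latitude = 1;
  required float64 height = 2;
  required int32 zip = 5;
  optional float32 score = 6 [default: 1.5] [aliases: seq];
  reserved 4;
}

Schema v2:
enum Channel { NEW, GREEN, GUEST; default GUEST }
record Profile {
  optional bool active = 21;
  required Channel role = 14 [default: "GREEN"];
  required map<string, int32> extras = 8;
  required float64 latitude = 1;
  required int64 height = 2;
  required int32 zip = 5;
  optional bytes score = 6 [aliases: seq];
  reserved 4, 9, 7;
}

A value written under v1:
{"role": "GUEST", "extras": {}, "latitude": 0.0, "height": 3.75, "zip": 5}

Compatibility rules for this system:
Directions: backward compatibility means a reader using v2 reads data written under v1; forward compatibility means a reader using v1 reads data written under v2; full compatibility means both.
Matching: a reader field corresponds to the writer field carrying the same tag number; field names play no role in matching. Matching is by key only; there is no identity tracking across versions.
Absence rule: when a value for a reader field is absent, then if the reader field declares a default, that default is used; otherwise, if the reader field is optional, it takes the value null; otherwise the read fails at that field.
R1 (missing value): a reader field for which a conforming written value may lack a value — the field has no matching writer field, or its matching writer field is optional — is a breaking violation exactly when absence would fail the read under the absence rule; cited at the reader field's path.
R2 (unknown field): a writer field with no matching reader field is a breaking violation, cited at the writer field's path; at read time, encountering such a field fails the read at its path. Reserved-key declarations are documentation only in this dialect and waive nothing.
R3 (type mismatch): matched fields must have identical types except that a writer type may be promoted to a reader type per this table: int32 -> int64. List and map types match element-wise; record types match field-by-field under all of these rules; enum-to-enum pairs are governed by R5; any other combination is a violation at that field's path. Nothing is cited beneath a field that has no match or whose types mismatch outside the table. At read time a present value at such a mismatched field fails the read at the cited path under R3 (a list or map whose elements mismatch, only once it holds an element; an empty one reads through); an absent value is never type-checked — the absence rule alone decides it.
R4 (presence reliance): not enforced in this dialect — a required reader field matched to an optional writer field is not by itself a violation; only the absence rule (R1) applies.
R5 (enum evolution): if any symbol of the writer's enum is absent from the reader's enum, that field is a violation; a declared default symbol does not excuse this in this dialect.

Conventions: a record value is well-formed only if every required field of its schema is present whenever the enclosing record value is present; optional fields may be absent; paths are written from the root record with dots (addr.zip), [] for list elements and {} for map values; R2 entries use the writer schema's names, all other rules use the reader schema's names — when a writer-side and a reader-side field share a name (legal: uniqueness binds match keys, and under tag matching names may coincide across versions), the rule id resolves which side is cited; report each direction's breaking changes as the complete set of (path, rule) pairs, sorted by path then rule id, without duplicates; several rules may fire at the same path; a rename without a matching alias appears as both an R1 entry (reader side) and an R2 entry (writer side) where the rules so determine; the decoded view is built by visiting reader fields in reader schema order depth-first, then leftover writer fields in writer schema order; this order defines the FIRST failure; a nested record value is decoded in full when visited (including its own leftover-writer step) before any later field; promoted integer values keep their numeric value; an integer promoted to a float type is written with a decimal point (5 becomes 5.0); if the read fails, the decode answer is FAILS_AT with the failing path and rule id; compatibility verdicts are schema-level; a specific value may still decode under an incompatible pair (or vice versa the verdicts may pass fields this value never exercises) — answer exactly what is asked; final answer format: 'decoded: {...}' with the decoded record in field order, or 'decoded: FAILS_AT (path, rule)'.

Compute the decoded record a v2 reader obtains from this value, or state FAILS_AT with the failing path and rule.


each type pair in Profile: writer, then reader
migrating the Profile value to v2:
  active := null (absent, optional -> null)
  role := "GUEST"
  extras := {}
  latitude := 0.0
  read fails at height under R3
  => FAILS_AT (height, R3)
ruling out the remaining Profile differences:
  added field active to record Profile: optional bool, tag 21 (in v2 it sits immediately before role) -> a verdict-level change on Profile — the shown value reads the same
  removed field enabled from record Profile (its key 9 joins the reserved list) -> a verdict-level change on Profile — the shown value reads the same
  field score in record Profile: type float32 changed to bytes (its default is dropped) -> a verdict-level change on Profile — the shown value reads the same
  enum Channel (field role in record Profile): symbol AMBER removed -> a verdict-level change on Profile — the shown value reads the same

decoded: FAILS_AT (height, R3)


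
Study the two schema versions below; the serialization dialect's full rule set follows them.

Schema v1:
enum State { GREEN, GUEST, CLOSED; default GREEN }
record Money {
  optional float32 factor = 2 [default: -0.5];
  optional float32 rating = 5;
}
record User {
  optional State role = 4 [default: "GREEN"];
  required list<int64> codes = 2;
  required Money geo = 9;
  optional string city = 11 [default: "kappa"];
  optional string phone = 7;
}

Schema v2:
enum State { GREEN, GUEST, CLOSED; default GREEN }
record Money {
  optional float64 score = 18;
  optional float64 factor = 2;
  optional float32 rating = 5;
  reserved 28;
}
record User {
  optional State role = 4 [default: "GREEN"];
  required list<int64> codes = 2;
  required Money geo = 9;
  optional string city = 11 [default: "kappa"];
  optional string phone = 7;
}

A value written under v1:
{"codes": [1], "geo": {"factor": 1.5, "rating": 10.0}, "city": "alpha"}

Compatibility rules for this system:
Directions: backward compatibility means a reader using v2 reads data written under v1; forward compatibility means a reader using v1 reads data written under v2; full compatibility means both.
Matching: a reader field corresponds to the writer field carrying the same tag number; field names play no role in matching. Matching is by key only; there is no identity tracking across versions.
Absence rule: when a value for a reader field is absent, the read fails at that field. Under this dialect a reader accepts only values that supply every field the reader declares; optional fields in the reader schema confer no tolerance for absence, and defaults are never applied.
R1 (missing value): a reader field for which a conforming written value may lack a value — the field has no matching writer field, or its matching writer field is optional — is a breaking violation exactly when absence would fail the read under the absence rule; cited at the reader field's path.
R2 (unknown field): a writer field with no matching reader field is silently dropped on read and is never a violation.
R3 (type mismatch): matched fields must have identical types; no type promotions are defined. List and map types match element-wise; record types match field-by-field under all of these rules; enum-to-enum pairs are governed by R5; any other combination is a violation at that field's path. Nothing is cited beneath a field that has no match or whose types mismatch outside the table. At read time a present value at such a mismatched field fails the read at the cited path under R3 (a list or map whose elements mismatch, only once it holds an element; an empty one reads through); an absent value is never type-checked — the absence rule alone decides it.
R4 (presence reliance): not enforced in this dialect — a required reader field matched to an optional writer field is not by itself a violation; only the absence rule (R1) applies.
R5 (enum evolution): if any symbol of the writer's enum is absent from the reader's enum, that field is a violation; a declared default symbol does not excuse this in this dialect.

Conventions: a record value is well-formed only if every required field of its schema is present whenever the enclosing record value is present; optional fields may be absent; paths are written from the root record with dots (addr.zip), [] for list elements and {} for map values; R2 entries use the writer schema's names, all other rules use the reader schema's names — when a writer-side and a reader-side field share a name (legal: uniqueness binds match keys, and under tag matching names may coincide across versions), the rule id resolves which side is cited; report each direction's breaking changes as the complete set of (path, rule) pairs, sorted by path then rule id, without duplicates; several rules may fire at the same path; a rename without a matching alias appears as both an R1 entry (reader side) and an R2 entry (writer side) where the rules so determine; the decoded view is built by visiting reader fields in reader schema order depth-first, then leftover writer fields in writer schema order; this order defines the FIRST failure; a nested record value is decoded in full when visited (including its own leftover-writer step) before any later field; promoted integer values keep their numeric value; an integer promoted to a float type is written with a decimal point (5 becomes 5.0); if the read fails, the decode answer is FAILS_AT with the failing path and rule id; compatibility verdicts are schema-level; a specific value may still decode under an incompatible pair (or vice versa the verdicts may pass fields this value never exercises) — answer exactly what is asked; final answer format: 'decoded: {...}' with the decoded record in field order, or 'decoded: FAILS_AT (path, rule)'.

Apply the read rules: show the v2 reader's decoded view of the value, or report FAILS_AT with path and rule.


decoded: FAILS_AT (role, R1)

each type pair in User: writer, then reader
migrating the User value to v2:
  read fails at role under R1 (no fill)
  => FAILS_AT (role, R1)
the rest of the User diff is inert for this question:
  added field score to record Money: optional float64, tag 18 (in v2 it sits immediately before factor) -> a verdict-level change on User — the shown value reads the same
  field factor in record Money: type float32 changed to float64 (its default is dropped) -> a verdict-level change on User — the shown value reads the same


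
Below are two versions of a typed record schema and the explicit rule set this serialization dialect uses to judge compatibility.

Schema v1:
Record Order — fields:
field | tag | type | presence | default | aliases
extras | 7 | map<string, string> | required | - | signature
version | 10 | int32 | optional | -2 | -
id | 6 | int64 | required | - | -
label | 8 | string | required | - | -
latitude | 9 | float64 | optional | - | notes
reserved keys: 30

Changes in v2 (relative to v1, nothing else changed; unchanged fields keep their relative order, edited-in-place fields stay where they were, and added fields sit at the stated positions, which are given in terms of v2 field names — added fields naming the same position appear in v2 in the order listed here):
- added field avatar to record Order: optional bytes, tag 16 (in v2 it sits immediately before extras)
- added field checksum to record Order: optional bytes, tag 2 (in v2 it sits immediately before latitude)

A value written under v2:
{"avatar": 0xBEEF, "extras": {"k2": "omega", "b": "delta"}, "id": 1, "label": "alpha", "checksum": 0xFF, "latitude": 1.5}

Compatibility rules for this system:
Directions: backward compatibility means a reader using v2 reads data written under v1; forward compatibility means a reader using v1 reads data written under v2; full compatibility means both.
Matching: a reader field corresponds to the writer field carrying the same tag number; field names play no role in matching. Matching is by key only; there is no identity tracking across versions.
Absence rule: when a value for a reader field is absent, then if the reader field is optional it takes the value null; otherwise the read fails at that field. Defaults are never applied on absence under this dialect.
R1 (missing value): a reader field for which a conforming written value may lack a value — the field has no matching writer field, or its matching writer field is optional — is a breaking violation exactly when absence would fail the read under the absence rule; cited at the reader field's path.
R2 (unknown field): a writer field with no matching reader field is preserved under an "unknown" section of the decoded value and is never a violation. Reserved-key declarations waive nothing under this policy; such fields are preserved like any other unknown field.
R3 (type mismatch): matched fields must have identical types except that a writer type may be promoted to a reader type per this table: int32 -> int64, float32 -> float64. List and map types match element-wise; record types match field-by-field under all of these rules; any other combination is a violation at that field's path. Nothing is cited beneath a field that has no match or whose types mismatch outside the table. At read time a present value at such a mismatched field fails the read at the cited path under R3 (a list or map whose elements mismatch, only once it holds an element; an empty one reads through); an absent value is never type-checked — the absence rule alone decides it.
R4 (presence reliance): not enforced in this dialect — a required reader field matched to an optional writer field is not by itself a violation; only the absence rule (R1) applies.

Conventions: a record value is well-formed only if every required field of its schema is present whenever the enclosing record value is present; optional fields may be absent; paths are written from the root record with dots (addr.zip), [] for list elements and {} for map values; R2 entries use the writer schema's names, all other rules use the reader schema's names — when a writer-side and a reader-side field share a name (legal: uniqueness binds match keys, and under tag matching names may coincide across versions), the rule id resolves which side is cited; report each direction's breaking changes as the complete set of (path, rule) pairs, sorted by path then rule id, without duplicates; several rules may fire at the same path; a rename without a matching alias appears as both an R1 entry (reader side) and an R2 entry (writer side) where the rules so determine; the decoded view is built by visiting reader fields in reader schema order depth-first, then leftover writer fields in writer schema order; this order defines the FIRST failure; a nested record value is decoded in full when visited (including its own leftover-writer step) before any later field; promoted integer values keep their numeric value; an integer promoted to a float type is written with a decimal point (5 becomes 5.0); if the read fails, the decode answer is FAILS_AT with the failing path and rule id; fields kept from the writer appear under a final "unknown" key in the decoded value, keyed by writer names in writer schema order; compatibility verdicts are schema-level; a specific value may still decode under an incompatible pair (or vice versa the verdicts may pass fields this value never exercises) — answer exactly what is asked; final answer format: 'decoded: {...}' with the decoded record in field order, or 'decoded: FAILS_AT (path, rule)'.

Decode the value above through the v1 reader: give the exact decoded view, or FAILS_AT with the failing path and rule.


decoded: {"extras": {"k2": "omega", "b": "delta"}, "version": null, "id": 1, "label": "alpha", "latitude": 1.5, "unknown": {"avatar": 0xBEEF, "checksum": 0xFF}}

each type pair in Order: writer, then reader
decode walk for Order under reader schema v1:
  extras := {"k2": "omega", "b": "delta"}
  version := null (not supplied -> null)
  id := 1
  label := "alpha"
  latitude := 1.5
  writer avatar: kept under "unknown"
  writer checksum: kept under "unknown"
  => decoded: {"extras": {"k2": "omega", "b": "delta"}, "version": null, "id": 1, "label": "alpha", "latitude": 1.5, "unknown": {"avatar": 0xBEEF, "checksum": 0xFF}}
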